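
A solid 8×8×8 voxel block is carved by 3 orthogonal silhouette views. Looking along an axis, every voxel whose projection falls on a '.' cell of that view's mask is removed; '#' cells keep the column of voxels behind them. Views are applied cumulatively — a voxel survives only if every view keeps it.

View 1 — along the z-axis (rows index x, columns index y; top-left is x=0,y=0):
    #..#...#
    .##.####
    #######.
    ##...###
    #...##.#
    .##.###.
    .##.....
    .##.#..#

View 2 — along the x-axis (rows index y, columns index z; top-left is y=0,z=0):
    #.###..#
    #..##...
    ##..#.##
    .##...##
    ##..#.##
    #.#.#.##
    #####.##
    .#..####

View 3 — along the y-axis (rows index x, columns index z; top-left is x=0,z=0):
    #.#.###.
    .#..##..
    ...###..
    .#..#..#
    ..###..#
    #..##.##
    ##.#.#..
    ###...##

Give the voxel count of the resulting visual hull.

start: 8×8×8 = 512 voxels
V1 z: intersect with XY mask (36 set) -- 288 left
V2 x: intersect with YZ mask (39 set) -- 174 left
V3 y: intersect with XZ mask (32 set) -- 86 left

voxel count = 86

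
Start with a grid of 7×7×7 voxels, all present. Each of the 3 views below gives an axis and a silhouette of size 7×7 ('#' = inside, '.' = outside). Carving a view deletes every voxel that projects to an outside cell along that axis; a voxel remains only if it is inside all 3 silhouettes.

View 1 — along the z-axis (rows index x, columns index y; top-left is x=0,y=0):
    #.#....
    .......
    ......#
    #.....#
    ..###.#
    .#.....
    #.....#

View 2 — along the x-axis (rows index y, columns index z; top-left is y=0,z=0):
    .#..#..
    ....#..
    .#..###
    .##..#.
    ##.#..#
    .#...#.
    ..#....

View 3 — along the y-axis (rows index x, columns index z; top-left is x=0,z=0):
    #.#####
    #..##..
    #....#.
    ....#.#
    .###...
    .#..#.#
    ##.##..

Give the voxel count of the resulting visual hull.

full grid |V| = 343
step 1: project along z, AND mask (12/49) → |grid| = 84
step 2: project along x, AND mask (17/49) → |grid| = 26
step 3: project along y, AND mask (23/49) → |grid| = 14

voxel count = 14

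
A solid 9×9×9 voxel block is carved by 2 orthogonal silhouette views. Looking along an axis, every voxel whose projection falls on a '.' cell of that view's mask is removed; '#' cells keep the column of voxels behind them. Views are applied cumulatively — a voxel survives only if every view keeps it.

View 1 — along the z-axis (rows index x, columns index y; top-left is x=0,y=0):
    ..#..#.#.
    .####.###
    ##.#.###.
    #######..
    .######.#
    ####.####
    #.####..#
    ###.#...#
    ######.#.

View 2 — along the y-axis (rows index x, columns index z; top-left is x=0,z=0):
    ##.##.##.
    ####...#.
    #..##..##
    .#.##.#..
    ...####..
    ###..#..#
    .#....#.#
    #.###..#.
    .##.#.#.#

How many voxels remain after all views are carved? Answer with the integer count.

start: 9×9×9 = 729 voxels
V1 z: intersect with XY mask (56 set) -- 504 left
V2 y: intersect with XZ mask (42 set) -- 257 left

|visual hull| = 257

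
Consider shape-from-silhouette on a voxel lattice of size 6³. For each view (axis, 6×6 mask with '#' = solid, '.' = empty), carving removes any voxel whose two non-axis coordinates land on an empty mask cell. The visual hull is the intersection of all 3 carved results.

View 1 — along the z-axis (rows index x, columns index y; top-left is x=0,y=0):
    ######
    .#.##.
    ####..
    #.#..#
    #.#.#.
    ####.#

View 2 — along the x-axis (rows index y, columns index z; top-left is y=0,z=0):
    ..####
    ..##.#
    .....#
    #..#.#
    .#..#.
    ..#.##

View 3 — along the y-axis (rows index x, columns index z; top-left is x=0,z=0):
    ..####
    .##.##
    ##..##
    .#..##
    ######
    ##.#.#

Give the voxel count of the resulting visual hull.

remaining voxels: 46

before carving: 216 voxels (6×6×6)
[1] z-view keeps 24 columns → grid now 144
[2] x-view keeps 16 columns → grid now 64
[3] y-view keeps 25 columns → grid now 46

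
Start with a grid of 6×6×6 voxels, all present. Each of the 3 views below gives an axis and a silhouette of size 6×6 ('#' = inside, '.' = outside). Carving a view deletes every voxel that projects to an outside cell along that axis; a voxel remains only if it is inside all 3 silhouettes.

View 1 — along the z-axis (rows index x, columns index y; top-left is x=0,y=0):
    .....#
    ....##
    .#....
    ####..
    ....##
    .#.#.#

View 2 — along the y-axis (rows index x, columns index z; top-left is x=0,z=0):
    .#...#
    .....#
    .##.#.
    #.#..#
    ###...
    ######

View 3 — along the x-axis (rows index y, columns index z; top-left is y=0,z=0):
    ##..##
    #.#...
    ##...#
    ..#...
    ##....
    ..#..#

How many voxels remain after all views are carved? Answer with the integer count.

before carving: 216 voxels (6×6×6)
  1. axis=2 (XY plane), |mask|=13  ⇒  voxels=78
  2. axis=1 (XZ plane), |mask|=18  ⇒  voxels=43
  3. axis=0 (YZ plane), |mask|=14  ⇒  voxels=18

voxel count = 18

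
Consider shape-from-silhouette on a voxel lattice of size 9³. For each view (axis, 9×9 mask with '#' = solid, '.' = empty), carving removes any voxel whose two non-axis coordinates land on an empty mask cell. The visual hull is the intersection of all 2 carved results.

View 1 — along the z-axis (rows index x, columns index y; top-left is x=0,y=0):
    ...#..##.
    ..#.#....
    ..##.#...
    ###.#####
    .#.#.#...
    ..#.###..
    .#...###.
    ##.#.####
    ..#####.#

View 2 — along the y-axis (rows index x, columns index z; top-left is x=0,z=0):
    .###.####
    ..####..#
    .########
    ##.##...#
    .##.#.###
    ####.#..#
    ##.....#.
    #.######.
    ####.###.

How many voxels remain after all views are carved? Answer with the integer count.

voxel count = 240

start: 9×9×9 = 729 voxels
carve view 1 (along z, XY-mask fill 40/81): 360 voxels remain
carve view 2 (along y, XZ-mask fill 54/81): 240 voxels remain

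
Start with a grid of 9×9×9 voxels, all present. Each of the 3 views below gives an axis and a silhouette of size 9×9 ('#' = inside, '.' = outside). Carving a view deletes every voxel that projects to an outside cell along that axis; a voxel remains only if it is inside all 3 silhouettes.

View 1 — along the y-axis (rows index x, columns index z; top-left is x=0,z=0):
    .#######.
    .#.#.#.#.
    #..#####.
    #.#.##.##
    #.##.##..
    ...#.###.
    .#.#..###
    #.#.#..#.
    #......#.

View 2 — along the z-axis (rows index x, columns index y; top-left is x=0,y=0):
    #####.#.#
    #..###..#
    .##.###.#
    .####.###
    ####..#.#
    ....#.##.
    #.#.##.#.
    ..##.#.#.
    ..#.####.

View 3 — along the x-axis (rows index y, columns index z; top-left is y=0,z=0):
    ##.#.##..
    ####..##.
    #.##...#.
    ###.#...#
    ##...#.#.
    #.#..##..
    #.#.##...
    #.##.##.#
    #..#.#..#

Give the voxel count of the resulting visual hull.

|visual hull| = 129

start: 9×9×9 = 729 voxels
carve view 1 (along y, XZ-mask fill 43/81): 387 voxels remain
carve view 2 (along z, XY-mask fill 48/81): 240 voxels remain
carve view 3 (along x, YZ-mask fill 42/81): 129 voxels remain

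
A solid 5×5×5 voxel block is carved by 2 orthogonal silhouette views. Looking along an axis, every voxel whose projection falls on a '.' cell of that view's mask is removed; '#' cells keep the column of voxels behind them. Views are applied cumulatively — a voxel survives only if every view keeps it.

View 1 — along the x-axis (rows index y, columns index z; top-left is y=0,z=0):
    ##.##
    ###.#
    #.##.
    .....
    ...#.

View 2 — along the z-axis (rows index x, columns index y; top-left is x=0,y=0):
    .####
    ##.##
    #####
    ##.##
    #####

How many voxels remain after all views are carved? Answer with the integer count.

initial block: 5^3 = 125
step 1: project along x, AND mask (12/25) → |grid| = 60
step 2: project along z, AND mask (22/25) → |grid| = 50

voxel count = 50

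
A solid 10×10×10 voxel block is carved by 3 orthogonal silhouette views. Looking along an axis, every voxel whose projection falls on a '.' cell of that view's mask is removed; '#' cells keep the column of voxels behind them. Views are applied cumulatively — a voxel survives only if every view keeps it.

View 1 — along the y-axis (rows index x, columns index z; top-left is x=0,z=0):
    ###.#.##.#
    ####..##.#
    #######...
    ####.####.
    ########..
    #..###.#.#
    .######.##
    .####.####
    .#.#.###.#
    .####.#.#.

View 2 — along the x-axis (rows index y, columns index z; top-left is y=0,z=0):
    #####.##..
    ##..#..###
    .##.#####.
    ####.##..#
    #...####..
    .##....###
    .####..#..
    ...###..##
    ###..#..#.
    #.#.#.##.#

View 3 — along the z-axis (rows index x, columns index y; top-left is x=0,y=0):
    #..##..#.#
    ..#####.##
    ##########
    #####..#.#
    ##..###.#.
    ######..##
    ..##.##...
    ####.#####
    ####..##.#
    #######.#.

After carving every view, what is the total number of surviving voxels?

before carving: 1000 voxels (10×10×10)
[1] y-view keeps 71 columns → grid now 710
[2] x-view keeps 58 columns → grid now 414
[3] z-view keeps 71 columns → grid now 299

voxel count = 299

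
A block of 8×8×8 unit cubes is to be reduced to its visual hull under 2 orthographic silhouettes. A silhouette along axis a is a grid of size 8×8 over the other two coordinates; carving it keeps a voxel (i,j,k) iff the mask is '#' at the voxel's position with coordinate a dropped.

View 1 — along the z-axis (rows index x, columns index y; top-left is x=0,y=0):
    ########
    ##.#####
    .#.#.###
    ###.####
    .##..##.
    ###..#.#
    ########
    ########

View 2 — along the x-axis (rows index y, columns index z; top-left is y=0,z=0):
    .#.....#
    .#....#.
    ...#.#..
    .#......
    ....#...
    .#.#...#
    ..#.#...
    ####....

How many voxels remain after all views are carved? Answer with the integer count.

initial block: 8^3 = 512
carve view 1 (along z, XY-mask fill 52/64): 416 voxels remain
carve view 2 (along x, YZ-mask fill 17/64): 116 voxels remain

voxel count = 116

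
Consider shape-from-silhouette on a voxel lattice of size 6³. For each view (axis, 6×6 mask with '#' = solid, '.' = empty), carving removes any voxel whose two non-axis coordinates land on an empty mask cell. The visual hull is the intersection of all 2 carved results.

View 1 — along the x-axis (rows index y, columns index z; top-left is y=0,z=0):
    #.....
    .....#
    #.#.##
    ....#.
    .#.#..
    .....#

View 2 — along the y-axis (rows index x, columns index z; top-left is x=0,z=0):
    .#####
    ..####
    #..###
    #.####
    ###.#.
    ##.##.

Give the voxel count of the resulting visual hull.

start: 6×6×6 = 216 voxels
step 1: project along x, AND mask (10/36) → |grid| = 60
step 2: project along y, AND mask (26/36) → |grid| = 44

|visual hull| = 44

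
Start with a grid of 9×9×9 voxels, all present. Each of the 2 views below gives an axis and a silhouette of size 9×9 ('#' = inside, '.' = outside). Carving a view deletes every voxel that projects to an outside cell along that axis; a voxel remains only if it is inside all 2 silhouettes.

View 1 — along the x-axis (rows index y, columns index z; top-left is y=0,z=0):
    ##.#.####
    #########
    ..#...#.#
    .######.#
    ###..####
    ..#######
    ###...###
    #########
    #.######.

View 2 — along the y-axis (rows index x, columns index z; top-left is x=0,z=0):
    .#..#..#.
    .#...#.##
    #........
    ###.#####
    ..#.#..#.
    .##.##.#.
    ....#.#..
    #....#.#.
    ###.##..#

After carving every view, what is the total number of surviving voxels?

full grid |V| = 729
V1 x: intersect with YZ mask (62 set) -- 558 left
V2 y: intersect with XZ mask (35 set) -- 235 left

235 voxels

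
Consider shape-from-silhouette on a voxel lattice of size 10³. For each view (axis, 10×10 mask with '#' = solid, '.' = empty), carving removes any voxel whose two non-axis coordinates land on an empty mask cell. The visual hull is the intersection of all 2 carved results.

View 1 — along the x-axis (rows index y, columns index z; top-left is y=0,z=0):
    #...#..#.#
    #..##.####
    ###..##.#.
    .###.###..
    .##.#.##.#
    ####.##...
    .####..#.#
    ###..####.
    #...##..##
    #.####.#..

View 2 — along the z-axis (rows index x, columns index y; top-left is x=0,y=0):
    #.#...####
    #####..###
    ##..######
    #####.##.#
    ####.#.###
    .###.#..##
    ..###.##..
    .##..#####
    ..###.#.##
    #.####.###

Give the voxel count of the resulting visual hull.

initial block: 10^3 = 1000
  1. axis=0 (YZ plane), |mask|=59  ⇒  voxels=590
  2. axis=2 (XY plane), |mask|=70  ⇒  voxels=414

remaining voxels: 414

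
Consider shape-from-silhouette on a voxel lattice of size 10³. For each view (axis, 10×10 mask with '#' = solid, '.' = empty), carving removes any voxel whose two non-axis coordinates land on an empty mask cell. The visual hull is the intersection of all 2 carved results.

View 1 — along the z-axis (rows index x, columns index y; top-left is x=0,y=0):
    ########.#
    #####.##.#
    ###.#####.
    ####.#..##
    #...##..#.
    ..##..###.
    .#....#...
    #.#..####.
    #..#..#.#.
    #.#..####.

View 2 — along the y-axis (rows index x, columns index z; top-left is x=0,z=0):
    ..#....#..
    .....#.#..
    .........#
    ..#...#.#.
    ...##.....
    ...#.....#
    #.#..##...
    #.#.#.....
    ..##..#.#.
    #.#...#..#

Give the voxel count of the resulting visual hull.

start: 10×10×10 = 1000 voxels
V1 z: intersect with XY mask (59 set) -- 590 left
V2 y: intersect with XZ mask (27 set) -- 147 left

voxel count = 147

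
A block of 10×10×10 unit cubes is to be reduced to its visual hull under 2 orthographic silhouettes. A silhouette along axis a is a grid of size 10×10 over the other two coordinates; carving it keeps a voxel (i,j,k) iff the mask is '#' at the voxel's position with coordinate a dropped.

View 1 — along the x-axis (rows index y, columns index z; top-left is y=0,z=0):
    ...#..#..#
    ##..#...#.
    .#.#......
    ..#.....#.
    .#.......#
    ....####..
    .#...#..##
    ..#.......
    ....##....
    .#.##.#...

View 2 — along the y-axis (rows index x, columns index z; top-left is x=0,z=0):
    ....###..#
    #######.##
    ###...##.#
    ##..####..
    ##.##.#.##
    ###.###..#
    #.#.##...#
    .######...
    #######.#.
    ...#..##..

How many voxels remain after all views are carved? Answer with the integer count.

full grid |V| = 1000
step 1: project along x, AND mask (28/100) → |grid| = 280
step 2: project along y, AND mask (61/100) → |grid| = 179

|visual hull| = 179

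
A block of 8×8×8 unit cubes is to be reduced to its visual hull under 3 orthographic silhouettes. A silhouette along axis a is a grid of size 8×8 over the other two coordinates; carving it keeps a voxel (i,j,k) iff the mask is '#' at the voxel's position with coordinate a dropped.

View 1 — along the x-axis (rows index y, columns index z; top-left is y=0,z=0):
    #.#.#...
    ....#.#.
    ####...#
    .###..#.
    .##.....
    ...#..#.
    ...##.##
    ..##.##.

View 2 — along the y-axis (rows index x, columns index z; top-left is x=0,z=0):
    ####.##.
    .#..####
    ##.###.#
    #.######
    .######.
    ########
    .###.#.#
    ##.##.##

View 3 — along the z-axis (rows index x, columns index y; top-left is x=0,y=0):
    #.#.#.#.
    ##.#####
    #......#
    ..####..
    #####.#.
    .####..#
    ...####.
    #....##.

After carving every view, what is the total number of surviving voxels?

remaining voxels: 85

full grid |V| = 512
  1. axis=0 (YZ plane), |mask|=26  ⇒  voxels=208
  2. axis=1 (XZ plane), |mask|=49  ⇒  voxels=158
  3. axis=2 (XY plane), |mask|=35  ⇒  voxels=85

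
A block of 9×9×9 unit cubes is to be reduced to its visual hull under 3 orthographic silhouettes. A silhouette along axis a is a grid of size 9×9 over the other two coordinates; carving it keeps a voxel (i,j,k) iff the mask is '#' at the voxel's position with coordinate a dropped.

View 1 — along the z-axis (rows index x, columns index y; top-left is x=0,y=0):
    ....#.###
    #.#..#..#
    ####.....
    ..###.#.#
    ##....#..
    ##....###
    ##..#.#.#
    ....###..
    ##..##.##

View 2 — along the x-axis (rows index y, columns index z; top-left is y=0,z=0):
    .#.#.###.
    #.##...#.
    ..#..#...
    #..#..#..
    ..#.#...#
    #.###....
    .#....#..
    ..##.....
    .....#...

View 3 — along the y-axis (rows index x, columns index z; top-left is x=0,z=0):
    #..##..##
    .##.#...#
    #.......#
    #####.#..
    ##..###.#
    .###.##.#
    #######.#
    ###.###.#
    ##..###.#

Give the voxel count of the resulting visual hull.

full grid |V| = 729
V1 z: intersect with XY mask (39 set) -- 351 left
V2 x: intersect with YZ mask (26 set) -- 113 left
V3 y: intersect with XZ mask (50 set) -- 64 left

64 voxels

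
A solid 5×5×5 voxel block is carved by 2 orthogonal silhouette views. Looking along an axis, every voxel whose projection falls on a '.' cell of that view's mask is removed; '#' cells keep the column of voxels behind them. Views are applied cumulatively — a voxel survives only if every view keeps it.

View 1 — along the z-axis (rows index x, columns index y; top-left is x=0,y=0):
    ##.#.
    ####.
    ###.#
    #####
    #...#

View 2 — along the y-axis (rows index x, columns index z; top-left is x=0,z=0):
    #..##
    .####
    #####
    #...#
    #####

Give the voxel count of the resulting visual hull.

before carving: 125 voxels (5×5×5)
[1] z-view keeps 18 columns → grid now 90
[2] y-view keeps 19 columns → grid now 65

|visual hull| = 65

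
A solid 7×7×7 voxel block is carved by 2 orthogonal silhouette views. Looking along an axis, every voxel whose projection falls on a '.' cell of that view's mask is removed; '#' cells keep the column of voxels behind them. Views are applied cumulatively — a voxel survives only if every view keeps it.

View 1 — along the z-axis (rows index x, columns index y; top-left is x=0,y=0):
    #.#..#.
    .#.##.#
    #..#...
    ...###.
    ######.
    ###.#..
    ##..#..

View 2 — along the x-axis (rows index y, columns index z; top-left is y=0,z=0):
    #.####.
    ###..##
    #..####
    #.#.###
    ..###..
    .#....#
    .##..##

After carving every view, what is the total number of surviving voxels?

start: 7×7×7 = 343 voxels
[1] z-view keeps 25 columns → grid now 175
[2] x-view keeps 29 columns → grid now 105

105 voxels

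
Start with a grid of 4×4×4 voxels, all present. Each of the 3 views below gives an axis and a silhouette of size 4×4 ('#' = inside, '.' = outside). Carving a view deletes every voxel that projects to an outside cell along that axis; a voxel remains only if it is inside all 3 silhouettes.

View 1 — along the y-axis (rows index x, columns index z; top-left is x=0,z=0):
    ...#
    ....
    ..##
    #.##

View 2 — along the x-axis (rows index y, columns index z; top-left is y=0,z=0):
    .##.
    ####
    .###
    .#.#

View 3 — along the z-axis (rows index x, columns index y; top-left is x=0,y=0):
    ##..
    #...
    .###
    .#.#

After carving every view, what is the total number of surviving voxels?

before carving: 64 voxels (4×4×4)
step 1: project along y, AND mask (6/16) → |grid| = 24
step 2: project along x, AND mask (11/16) → |grid| = 16
step 3: project along z, AND mask (8/16) → |grid| = 10

10 voxels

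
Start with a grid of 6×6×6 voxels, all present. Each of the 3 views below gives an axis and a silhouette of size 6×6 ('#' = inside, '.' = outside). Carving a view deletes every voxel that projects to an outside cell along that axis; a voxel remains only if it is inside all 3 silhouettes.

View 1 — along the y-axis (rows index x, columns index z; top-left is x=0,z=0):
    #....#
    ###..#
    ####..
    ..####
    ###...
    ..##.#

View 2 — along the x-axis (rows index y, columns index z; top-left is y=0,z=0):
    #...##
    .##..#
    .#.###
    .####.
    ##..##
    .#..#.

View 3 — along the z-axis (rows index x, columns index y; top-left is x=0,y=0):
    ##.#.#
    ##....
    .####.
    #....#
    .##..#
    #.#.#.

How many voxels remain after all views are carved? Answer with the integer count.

full grid |V| = 216
step 1: project along y, AND mask (20/36) → |grid| = 120
step 2: project along x, AND mask (20/36) → |grid| = 60
step 3: project along z, AND mask (18/36) → |grid| = 28

voxel count = 28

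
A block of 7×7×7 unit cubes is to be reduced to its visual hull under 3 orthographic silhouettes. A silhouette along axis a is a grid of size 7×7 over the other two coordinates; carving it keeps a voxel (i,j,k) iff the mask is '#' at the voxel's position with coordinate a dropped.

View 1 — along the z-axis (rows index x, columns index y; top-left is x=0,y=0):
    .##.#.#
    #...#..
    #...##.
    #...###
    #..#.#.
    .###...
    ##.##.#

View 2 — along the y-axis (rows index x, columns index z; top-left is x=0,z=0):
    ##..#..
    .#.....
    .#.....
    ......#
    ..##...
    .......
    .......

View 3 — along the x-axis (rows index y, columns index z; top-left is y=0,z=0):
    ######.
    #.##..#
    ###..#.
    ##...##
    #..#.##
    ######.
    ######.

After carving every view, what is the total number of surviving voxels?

remaining voxels: 15

start: 7×7×7 = 343 voxels
after view 1 [z-axis, 24 of 49 cells solid] → remaining = 168
after view 2 [y-axis, 8 of 49 cells solid] → remaining = 27
after view 3 [x-axis, 34 of 49 cells solid] → remaining = 15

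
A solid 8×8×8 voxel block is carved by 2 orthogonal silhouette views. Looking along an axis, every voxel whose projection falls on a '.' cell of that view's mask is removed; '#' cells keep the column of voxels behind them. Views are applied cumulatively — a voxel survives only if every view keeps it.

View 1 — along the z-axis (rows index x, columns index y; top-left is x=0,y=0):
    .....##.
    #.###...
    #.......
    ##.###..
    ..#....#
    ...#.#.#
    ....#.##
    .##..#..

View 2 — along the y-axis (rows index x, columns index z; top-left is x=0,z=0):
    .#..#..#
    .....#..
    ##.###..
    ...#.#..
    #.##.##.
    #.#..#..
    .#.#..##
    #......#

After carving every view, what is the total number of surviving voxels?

remaining voxels: 62

initial block: 8^3 = 512
V1 z: intersect with XY mask (23 set) -- 184 left
V2 y: intersect with XZ mask (25 set) -- 62 left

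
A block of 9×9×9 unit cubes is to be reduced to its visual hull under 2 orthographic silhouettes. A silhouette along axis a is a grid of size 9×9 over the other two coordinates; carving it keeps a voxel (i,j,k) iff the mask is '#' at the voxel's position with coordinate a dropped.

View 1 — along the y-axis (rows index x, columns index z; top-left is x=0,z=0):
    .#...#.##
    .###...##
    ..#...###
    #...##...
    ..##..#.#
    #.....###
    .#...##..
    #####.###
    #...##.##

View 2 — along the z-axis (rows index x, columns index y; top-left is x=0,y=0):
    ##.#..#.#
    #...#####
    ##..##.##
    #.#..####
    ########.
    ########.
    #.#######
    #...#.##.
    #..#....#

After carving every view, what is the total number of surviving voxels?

initial block: 9^3 = 729
after view 1 [y-axis, 40 of 81 cells solid] → remaining = 360
after view 2 [z-axis, 54 of 81 cells solid] → remaining = 227

|visual hull| = 227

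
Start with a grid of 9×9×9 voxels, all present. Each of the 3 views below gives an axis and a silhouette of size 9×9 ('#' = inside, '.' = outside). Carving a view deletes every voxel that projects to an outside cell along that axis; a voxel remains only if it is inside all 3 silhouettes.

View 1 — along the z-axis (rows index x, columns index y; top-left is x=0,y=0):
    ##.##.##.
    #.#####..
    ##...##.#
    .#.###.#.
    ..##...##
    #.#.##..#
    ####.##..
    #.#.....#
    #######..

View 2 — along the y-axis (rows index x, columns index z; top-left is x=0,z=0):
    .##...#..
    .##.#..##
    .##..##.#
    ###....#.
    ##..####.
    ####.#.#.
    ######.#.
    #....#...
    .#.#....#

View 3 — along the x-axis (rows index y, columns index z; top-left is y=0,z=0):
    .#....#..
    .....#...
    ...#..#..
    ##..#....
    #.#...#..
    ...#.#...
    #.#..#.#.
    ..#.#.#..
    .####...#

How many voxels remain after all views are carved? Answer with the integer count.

start: 9×9×9 = 729 voxels
  1. axis=2 (XY plane), |mask|=47  ⇒  voxels=423
  2. axis=1 (XZ plane), |mask|=41  ⇒  voxels=216
  3. axis=0 (YZ plane), |mask|=25  ⇒  voxels=61

voxel count = 61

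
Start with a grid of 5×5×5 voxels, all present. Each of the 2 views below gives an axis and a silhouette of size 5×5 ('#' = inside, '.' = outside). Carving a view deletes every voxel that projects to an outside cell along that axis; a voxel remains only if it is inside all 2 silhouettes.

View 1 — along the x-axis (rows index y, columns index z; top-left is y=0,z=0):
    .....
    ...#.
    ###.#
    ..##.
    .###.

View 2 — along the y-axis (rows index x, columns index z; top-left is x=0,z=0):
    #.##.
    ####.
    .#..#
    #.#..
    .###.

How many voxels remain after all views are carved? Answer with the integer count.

remaining voxels: 31

start: 5×5×5 = 125 voxels
after view 1 [x-axis, 10 of 25 cells solid] → remaining = 50
after view 2 [y-axis, 14 of 25 cells solid] → remaining = 31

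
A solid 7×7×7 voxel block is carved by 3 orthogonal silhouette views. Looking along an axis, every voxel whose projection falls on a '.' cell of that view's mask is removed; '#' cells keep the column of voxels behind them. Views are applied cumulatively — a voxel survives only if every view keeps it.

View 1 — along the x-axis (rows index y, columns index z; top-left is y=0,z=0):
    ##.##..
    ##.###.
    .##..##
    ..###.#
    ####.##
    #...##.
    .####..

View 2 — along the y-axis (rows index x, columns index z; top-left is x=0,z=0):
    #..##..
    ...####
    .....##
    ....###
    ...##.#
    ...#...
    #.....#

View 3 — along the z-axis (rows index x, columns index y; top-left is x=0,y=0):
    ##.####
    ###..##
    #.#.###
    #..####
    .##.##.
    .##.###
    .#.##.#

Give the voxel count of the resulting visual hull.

51 voxels

before carving: 343 voxels (7×7×7)
  1. axis=0 (YZ plane), |mask|=30  ⇒  voxels=210
  2. axis=1 (XZ plane), |mask|=18  ⇒  voxels=75
  3. axis=2 (XY plane), |mask|=34  ⇒  voxels=51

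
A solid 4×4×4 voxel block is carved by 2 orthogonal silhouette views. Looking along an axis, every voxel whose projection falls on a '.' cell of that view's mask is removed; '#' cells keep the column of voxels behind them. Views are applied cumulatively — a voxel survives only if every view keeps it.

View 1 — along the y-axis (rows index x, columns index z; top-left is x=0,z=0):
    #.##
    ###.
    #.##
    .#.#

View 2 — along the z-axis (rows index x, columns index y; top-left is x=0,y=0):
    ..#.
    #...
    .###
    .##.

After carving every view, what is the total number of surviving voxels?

|visual hull| = 19

before carving: 64 voxels (4×4×4)
step 1: project along y, AND mask (11/16) → |grid| = 44
step 2: project along z, AND mask (7/16) → |grid| = 19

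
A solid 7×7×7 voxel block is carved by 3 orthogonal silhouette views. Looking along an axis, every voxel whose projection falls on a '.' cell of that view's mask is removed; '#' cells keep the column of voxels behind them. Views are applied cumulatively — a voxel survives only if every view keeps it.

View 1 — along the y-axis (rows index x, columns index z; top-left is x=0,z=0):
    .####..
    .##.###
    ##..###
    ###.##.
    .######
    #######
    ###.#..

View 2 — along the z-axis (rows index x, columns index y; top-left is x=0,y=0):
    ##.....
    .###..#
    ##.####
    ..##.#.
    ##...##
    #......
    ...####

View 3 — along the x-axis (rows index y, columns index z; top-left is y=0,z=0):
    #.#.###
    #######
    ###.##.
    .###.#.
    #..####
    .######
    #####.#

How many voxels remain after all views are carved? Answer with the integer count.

94 voxels

initial block: 7^3 = 343
step 1: project along y, AND mask (36/49) → |grid| = 252
step 2: project along z, AND mask (24/49) → |grid| = 120
step 3: project along x, AND mask (38/49) → |grid| = 94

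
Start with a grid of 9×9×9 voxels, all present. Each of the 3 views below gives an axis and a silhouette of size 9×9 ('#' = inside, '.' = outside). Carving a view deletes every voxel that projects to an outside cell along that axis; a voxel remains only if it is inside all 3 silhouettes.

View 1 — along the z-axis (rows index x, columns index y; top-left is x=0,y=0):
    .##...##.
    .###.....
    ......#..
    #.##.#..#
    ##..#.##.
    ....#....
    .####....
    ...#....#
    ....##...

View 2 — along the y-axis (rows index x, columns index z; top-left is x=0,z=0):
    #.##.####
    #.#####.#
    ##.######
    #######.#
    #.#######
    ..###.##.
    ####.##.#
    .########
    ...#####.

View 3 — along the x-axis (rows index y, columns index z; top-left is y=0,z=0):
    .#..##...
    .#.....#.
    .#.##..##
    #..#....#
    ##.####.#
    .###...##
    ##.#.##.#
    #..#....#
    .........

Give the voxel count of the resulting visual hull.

full grid |V| = 729
after view 1 [z-axis, 27 of 81 cells solid] → remaining = 243
after view 2 [y-axis, 63 of 81 cells solid] → remaining = 196
after view 3 [x-axis, 34 of 81 cells solid] → remaining = 79

remaining voxels: 79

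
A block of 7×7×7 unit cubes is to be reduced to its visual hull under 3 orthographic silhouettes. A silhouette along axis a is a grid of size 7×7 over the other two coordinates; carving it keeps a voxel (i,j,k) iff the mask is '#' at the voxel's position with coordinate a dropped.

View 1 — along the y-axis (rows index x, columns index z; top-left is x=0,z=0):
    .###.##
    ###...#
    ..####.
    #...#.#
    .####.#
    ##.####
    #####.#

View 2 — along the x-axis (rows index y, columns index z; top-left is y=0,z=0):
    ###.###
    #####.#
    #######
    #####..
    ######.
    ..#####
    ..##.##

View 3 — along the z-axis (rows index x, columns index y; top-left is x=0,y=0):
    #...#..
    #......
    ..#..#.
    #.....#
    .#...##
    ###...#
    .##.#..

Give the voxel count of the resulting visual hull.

before carving: 343 voxels (7×7×7)
after view 1 [y-axis, 33 of 49 cells solid] → remaining = 231
after view 2 [x-axis, 39 of 49 cells solid] → remaining = 185
after view 3 [z-axis, 17 of 49 cells solid] → remaining = 72

|visual hull| = 72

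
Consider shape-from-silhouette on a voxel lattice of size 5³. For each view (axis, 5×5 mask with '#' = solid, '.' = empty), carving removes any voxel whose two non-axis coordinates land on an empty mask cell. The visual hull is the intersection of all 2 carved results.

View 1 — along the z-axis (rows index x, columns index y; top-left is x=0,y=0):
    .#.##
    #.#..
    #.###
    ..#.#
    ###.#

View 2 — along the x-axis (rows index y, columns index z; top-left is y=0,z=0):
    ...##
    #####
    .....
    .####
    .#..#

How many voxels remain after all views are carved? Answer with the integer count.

voxel count = 32

before carving: 125 voxels (5×5×5)
[1] z-view keeps 15 columns → grid now 75
[2] x-view keeps 13 columns → grid now 32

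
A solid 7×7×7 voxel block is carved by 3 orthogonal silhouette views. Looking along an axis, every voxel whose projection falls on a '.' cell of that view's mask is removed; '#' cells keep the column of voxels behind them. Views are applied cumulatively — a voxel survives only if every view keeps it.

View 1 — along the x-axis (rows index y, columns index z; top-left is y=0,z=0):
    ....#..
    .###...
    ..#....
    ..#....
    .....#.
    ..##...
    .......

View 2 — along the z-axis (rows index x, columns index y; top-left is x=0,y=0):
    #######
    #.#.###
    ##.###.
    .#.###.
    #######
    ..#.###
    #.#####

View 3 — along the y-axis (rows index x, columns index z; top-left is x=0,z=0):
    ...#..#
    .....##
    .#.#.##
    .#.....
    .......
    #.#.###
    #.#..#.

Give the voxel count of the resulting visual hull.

before carving: 343 voxels (7×7×7)
  1. axis=0 (YZ plane), |mask|=9  ⇒  voxels=63
  2. axis=2 (XY plane), |mask|=38  ⇒  voxels=48
  3. axis=1 (XZ plane), |mask|=17  ⇒  voxels=15

remaining voxels: 15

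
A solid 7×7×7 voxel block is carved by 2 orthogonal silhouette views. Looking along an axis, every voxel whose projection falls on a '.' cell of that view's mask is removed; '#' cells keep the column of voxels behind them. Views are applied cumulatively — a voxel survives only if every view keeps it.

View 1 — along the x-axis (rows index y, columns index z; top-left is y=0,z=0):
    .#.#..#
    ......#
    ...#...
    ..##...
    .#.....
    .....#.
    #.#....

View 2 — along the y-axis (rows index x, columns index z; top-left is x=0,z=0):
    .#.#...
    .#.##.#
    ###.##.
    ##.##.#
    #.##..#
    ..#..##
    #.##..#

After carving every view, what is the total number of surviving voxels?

before carving: 343 voxels (7×7×7)
step 1: project along x, AND mask (11/49) → |grid| = 77
step 2: project along y, AND mask (27/49) → |grid| = 47

voxel count = 47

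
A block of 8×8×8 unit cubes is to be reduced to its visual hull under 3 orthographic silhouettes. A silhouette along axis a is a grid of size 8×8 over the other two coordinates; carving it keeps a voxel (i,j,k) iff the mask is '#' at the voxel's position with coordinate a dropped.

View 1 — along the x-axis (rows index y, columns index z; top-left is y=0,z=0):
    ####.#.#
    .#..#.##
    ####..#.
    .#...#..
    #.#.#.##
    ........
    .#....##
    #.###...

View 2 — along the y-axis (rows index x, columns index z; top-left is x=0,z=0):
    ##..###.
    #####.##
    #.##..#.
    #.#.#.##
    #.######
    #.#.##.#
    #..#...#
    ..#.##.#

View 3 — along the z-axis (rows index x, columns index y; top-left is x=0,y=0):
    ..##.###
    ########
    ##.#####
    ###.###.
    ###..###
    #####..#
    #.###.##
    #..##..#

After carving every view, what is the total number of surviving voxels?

|visual hull| = 116

full grid |V| = 512
V1 x: intersect with YZ mask (29 set) -- 232 left
V2 y: intersect with XZ mask (40 set) -- 144 left
V3 z: intersect with XY mask (48 set) -- 116 left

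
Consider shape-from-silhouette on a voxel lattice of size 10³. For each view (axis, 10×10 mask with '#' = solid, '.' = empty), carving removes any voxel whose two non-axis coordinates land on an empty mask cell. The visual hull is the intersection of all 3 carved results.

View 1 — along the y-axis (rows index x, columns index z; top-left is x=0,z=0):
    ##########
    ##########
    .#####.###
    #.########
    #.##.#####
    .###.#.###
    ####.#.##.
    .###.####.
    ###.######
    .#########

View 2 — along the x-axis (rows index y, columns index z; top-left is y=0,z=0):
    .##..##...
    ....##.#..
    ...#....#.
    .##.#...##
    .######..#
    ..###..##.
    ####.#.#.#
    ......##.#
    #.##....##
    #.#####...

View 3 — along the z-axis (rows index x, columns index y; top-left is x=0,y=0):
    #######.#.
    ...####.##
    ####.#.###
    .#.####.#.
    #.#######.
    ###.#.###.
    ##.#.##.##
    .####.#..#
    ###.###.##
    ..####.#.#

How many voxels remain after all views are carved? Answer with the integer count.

remaining voxels: 292

before carving: 1000 voxels (10×10×10)
step 1: project along y, AND mask (84/100) → |grid| = 840
step 2: project along x, AND mask (47/100) → |grid| = 402
step 3: project along z, AND mask (70/100) → |grid| = 292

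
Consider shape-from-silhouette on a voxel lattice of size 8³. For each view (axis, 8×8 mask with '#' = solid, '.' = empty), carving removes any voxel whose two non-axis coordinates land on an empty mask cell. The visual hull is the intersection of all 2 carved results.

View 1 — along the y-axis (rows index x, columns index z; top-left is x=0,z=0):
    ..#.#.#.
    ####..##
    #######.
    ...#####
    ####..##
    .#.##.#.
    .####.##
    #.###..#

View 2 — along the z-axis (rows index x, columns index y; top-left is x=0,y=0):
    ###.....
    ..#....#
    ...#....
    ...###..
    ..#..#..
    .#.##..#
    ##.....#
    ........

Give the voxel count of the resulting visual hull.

remaining voxels: 89

full grid |V| = 512
carve view 1 (along y, XZ-mask fill 42/64): 336 voxels remain
carve view 2 (along z, XY-mask fill 18/64): 89 voxels remain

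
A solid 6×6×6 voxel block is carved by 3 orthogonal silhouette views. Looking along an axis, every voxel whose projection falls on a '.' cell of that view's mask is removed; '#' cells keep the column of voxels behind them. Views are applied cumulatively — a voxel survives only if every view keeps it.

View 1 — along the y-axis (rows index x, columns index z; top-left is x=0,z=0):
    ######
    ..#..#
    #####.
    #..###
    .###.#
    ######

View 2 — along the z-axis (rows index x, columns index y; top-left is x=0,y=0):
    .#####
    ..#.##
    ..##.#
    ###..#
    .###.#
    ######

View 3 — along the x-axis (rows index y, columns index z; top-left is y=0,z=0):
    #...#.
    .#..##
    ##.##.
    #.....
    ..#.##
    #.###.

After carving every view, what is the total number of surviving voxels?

|visual hull| = 60

before carving: 216 voxels (6×6×6)
  1. axis=1 (XZ plane), |mask|=27  ⇒  voxels=162
  2. axis=2 (XY plane), |mask|=25  ⇒  voxels=119
  3. axis=0 (YZ plane), |mask|=17  ⇒  voxels=60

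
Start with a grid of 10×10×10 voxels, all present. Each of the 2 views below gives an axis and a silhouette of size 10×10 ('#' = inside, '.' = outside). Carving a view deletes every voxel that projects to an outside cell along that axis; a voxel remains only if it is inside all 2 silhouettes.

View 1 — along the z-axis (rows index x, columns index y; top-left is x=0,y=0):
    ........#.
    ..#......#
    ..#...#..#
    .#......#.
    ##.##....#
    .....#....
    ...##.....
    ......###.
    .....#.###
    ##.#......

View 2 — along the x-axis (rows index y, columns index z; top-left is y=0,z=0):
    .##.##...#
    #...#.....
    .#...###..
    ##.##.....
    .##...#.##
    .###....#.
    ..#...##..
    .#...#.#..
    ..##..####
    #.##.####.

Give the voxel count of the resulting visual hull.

|visual hull| = 118

start: 10×10×10 = 1000 voxels
step 1: project along z, AND mask (26/100) → |grid| = 260
step 2: project along x, AND mask (43/100) → |grid| = 118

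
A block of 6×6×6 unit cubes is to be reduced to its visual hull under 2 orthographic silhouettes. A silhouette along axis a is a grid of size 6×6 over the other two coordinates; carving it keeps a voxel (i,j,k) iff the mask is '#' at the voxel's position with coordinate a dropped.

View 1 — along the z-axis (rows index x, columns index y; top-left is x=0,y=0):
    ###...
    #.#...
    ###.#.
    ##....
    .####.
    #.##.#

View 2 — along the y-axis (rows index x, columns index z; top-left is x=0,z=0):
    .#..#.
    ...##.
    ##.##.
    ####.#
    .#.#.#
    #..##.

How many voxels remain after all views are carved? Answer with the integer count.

start: 6×6×6 = 216 voxels
[1] z-view keeps 19 columns → grid now 114
[2] y-view keeps 19 columns → grid now 60

|visual hull| = 60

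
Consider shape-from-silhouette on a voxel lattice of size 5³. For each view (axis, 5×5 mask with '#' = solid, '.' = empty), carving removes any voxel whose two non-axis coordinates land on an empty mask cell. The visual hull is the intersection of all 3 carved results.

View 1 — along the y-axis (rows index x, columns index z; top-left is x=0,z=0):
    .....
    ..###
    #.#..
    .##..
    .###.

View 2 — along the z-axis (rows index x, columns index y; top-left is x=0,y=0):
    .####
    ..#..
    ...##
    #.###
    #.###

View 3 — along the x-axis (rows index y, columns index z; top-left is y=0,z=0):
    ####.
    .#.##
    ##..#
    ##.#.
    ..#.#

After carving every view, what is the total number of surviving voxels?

voxel count = 15

initial block: 5^3 = 125
V1 y: intersect with XZ mask (10 set) -- 50 left
V2 z: intersect with XY mask (15 set) -- 27 left
V3 x: intersect with YZ mask (15 set) -- 15 left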